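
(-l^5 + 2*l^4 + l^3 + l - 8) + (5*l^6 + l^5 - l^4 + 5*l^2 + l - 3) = 5*l^6 + l^4 + l^3 + 5*l^2 + 2*l - 11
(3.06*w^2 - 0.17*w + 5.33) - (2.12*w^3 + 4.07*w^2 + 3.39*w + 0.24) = -2.12*w^3 - 1.01*w^2 - 3.56*w + 5.09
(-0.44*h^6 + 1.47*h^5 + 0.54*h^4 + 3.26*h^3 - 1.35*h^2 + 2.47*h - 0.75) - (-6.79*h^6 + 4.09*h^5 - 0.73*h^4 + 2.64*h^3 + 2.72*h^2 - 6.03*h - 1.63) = 6.35*h^6 - 2.62*h^5 + 1.27*h^4 + 0.62*h^3 - 4.07*h^2 + 8.5*h + 0.88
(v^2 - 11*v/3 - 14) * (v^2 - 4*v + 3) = v^4 - 23*v^3/3 + 11*v^2/3 + 45*v - 42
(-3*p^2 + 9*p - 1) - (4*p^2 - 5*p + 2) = -7*p^2 + 14*p - 3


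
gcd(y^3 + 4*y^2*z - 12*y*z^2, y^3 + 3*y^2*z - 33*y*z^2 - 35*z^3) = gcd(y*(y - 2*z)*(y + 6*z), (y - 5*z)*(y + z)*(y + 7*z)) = 1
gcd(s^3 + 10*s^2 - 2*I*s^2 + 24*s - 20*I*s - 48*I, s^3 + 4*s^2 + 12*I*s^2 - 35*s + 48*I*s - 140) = s + 4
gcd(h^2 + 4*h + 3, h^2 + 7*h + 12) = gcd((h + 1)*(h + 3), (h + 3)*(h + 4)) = h + 3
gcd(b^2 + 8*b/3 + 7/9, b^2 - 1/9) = b + 1/3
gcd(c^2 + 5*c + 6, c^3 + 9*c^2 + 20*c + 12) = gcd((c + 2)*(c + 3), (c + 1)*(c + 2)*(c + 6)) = c + 2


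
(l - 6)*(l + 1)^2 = l^3 - 4*l^2 - 11*l - 6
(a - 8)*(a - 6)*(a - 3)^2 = a^4 - 20*a^3 + 141*a^2 - 414*a + 432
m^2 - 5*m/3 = m*(m - 5/3)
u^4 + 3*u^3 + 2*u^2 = u^2*(u + 1)*(u + 2)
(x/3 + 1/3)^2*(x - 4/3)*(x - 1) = x^4/9 - x^3/27 - 7*x^2/27 + x/27 + 4/27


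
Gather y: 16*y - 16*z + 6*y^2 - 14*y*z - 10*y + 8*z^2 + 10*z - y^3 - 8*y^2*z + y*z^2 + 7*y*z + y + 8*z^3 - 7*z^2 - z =-y^3 + y^2*(6 - 8*z) + y*(z^2 - 7*z + 7) + 8*z^3 + z^2 - 7*z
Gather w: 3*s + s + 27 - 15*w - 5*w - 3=4*s - 20*w + 24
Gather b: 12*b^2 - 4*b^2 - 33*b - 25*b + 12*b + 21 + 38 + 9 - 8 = 8*b^2 - 46*b + 60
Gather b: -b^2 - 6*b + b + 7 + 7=-b^2 - 5*b + 14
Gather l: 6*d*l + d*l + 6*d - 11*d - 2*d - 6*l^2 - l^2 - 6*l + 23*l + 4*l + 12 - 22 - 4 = -7*d - 7*l^2 + l*(7*d + 21) - 14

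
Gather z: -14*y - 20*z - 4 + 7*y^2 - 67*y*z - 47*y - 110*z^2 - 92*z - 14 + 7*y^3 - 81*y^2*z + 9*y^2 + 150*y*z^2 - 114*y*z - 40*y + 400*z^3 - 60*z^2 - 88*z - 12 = 7*y^3 + 16*y^2 - 101*y + 400*z^3 + z^2*(150*y - 170) + z*(-81*y^2 - 181*y - 200) - 30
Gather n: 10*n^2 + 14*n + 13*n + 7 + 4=10*n^2 + 27*n + 11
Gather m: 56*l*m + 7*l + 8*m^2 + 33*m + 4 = 7*l + 8*m^2 + m*(56*l + 33) + 4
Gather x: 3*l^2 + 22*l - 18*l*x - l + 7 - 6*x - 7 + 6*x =3*l^2 - 18*l*x + 21*l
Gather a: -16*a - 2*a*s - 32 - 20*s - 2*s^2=a*(-2*s - 16) - 2*s^2 - 20*s - 32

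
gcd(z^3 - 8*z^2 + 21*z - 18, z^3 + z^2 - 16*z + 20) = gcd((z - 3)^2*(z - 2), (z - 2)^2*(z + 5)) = z - 2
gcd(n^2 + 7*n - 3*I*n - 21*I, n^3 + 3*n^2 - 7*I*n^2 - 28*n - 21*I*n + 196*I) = n + 7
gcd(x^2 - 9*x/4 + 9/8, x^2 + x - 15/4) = x - 3/2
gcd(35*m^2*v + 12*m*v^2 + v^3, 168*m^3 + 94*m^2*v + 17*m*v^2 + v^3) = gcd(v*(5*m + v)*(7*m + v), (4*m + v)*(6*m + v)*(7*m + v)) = 7*m + v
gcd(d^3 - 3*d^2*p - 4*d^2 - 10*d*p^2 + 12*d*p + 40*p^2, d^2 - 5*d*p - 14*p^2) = d + 2*p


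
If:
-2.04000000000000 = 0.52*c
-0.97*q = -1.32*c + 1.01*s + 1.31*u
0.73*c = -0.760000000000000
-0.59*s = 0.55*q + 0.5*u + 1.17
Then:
No Solution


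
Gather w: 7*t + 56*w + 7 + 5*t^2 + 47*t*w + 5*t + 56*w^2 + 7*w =5*t^2 + 12*t + 56*w^2 + w*(47*t + 63) + 7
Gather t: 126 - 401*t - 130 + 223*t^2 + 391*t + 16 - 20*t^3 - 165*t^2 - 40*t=-20*t^3 + 58*t^2 - 50*t + 12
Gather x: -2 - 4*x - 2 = -4*x - 4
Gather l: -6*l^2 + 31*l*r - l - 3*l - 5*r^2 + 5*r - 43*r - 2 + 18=-6*l^2 + l*(31*r - 4) - 5*r^2 - 38*r + 16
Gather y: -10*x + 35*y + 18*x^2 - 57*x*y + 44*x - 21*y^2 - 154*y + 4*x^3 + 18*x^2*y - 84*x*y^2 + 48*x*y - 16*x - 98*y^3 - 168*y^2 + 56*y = 4*x^3 + 18*x^2 + 18*x - 98*y^3 + y^2*(-84*x - 189) + y*(18*x^2 - 9*x - 63)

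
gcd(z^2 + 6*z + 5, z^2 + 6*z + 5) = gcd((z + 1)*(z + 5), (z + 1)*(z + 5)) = z^2 + 6*z + 5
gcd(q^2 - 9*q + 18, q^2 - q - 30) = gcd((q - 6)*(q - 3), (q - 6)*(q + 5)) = q - 6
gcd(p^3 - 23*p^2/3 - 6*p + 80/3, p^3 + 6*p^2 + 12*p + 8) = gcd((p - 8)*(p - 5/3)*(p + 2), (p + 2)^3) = p + 2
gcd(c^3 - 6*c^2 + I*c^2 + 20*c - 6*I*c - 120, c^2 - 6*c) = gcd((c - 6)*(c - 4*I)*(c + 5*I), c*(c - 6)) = c - 6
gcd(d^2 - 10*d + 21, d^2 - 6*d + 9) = d - 3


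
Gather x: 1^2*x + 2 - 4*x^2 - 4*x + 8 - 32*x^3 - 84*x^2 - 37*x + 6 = -32*x^3 - 88*x^2 - 40*x + 16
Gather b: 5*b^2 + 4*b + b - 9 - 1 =5*b^2 + 5*b - 10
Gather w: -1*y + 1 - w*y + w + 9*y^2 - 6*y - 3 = w*(1 - y) + 9*y^2 - 7*y - 2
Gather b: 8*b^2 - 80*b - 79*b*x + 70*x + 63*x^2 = 8*b^2 + b*(-79*x - 80) + 63*x^2 + 70*x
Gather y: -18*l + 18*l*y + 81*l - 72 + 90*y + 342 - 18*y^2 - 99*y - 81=63*l - 18*y^2 + y*(18*l - 9) + 189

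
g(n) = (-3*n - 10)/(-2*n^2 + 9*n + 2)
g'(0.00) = 21.00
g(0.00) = -5.00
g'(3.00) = -0.74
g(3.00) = -1.73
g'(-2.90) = 0.09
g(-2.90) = 0.03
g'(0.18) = 6.06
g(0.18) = -2.96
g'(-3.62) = 0.05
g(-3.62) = -0.02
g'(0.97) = 0.51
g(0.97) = -1.46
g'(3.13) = -0.89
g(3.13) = -1.83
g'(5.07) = -19.11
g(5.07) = 6.67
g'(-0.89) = 1.99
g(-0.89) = 0.97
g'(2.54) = -0.39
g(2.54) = -1.47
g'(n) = (-3*n - 10)*(4*n - 9)/(-2*n^2 + 9*n + 2)^2 - 3/(-2*n^2 + 9*n + 2) = 2*(-3*n^2 - 20*n + 42)/(4*n^4 - 36*n^3 + 73*n^2 + 36*n + 4)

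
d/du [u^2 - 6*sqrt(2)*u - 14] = 2*u - 6*sqrt(2)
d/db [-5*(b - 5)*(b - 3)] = 40 - 10*b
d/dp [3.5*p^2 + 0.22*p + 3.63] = 7.0*p + 0.22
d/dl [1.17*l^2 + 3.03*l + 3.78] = 2.34*l + 3.03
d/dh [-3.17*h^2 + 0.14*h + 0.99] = 0.14 - 6.34*h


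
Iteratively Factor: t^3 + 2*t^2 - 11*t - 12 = (t - 3)*(t^2 + 5*t + 4) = (t - 3)*(t + 1)*(t + 4)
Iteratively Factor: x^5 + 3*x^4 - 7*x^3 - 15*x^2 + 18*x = (x + 3)*(x^4 - 7*x^2 + 6*x) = x*(x + 3)*(x^3 - 7*x + 6) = x*(x - 2)*(x + 3)*(x^2 + 2*x - 3) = x*(x - 2)*(x - 1)*(x + 3)*(x + 3)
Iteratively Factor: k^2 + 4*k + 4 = (k + 2)*(k + 2)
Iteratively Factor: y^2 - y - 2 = (y + 1)*(y - 2)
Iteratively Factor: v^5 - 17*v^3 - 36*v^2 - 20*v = (v + 1)*(v^4 - v^3 - 16*v^2 - 20*v) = (v - 5)*(v + 1)*(v^3 + 4*v^2 + 4*v) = v*(v - 5)*(v + 1)*(v^2 + 4*v + 4) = v*(v - 5)*(v + 1)*(v + 2)*(v + 2)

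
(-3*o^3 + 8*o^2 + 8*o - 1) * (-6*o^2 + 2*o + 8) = 18*o^5 - 54*o^4 - 56*o^3 + 86*o^2 + 62*o - 8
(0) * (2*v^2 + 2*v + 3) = 0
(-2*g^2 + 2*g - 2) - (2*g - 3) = 1 - 2*g^2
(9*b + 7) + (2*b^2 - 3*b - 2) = 2*b^2 + 6*b + 5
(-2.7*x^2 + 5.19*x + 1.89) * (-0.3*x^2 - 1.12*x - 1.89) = 0.81*x^4 + 1.467*x^3 - 1.2768*x^2 - 11.9259*x - 3.5721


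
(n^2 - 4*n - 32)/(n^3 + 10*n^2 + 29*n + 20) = (n - 8)/(n^2 + 6*n + 5)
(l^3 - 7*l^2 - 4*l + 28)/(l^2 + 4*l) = (l^3 - 7*l^2 - 4*l + 28)/(l*(l + 4))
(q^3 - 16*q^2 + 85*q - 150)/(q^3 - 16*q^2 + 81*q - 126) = (q^2 - 10*q + 25)/(q^2 - 10*q + 21)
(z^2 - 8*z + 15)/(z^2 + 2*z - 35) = (z - 3)/(z + 7)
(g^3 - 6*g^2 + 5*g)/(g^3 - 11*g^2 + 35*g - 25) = g/(g - 5)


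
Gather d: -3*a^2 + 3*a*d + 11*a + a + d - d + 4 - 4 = -3*a^2 + 3*a*d + 12*a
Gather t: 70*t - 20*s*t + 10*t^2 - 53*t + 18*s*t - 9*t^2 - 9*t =t^2 + t*(8 - 2*s)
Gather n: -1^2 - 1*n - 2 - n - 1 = -2*n - 4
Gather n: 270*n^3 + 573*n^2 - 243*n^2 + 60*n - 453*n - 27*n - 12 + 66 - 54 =270*n^3 + 330*n^2 - 420*n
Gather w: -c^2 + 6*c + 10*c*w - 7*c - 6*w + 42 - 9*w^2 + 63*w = -c^2 - c - 9*w^2 + w*(10*c + 57) + 42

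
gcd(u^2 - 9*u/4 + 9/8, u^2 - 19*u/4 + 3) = u - 3/4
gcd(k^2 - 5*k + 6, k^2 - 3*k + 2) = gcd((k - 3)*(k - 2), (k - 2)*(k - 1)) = k - 2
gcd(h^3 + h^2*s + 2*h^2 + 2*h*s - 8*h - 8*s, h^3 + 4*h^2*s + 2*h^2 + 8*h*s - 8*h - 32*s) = h^2 + 2*h - 8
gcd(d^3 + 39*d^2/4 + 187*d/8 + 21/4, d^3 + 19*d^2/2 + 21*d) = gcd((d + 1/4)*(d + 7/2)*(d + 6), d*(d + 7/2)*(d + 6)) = d^2 + 19*d/2 + 21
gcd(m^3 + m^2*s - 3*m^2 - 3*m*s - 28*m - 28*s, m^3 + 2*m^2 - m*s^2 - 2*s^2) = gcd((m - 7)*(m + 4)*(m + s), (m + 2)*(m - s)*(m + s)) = m + s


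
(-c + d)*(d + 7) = -c*d - 7*c + d^2 + 7*d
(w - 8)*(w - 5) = w^2 - 13*w + 40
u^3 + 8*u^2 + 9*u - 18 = (u - 1)*(u + 3)*(u + 6)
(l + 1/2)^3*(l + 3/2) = l^4 + 3*l^3 + 3*l^2 + 5*l/4 + 3/16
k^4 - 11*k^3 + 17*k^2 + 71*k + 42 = (k - 7)*(k - 6)*(k + 1)^2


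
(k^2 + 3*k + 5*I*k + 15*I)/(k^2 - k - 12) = (k + 5*I)/(k - 4)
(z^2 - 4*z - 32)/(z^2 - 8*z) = (z + 4)/z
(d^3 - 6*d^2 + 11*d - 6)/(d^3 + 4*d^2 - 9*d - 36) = (d^2 - 3*d + 2)/(d^2 + 7*d + 12)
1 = 1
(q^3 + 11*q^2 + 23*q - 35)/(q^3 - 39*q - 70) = (q^2 + 6*q - 7)/(q^2 - 5*q - 14)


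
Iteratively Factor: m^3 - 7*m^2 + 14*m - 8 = (m - 1)*(m^2 - 6*m + 8) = (m - 2)*(m - 1)*(m - 4)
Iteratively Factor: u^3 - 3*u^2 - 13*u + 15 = (u - 1)*(u^2 - 2*u - 15) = (u - 1)*(u + 3)*(u - 5)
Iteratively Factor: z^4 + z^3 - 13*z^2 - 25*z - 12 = (z + 1)*(z^3 - 13*z - 12) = (z - 4)*(z + 1)*(z^2 + 4*z + 3) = (z - 4)*(z + 1)^2*(z + 3)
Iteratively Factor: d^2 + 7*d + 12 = (d + 3)*(d + 4)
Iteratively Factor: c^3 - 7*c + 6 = (c - 1)*(c^2 + c - 6) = (c - 1)*(c + 3)*(c - 2)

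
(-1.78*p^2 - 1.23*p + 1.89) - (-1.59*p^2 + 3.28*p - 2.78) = -0.19*p^2 - 4.51*p + 4.67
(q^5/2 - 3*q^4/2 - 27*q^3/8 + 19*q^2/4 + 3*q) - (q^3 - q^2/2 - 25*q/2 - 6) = q^5/2 - 3*q^4/2 - 35*q^3/8 + 21*q^2/4 + 31*q/2 + 6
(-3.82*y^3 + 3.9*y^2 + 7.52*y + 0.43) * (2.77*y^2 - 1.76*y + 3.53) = -10.5814*y^5 + 17.5262*y^4 + 0.481799999999999*y^3 + 1.7229*y^2 + 25.7888*y + 1.5179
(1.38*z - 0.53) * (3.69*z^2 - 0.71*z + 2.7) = 5.0922*z^3 - 2.9355*z^2 + 4.1023*z - 1.431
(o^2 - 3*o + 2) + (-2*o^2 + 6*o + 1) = -o^2 + 3*o + 3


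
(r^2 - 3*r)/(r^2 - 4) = r*(r - 3)/(r^2 - 4)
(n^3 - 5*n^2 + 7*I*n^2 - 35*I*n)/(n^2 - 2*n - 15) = n*(n + 7*I)/(n + 3)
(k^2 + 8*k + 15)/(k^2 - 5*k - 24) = (k + 5)/(k - 8)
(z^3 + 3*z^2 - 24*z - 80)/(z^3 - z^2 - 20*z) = (z + 4)/z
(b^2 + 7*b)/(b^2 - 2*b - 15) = b*(b + 7)/(b^2 - 2*b - 15)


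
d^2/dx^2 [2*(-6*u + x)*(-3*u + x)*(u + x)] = -32*u + 12*x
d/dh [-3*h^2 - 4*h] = -6*h - 4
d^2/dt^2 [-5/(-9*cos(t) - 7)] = 45*(9*sin(t)^2 + 7*cos(t) + 9)/(9*cos(t) + 7)^3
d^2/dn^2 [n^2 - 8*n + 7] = 2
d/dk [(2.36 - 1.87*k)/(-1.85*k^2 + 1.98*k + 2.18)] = (-3.4595*k^2 + 8.732*k - 8.7494)/(3.4225*k^4 - 7.326*k^3 - 4.1456*k^2 + 8.6328*k + 4.7524)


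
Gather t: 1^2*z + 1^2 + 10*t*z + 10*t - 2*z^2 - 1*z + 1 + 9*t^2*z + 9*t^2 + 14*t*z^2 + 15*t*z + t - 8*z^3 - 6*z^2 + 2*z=t^2*(9*z + 9) + t*(14*z^2 + 25*z + 11) - 8*z^3 - 8*z^2 + 2*z + 2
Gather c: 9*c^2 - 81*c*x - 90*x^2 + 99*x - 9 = 9*c^2 - 81*c*x - 90*x^2 + 99*x - 9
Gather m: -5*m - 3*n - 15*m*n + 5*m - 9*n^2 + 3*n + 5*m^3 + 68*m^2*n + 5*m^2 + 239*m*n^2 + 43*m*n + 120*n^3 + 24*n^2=5*m^3 + m^2*(68*n + 5) + m*(239*n^2 + 28*n) + 120*n^3 + 15*n^2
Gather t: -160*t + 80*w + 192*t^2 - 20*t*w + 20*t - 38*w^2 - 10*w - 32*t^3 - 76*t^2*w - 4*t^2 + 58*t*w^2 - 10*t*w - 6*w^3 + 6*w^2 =-32*t^3 + t^2*(188 - 76*w) + t*(58*w^2 - 30*w - 140) - 6*w^3 - 32*w^2 + 70*w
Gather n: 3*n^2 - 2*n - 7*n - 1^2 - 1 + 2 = 3*n^2 - 9*n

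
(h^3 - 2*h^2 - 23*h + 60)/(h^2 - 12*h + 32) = (h^2 + 2*h - 15)/(h - 8)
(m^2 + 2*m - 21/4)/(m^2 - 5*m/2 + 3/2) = (m + 7/2)/(m - 1)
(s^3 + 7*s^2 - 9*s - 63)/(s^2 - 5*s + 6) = (s^2 + 10*s + 21)/(s - 2)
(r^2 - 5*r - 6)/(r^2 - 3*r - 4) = (r - 6)/(r - 4)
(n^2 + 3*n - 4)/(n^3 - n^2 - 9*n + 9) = (n + 4)/(n^2 - 9)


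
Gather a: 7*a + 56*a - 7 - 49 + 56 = 63*a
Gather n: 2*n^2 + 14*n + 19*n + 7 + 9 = 2*n^2 + 33*n + 16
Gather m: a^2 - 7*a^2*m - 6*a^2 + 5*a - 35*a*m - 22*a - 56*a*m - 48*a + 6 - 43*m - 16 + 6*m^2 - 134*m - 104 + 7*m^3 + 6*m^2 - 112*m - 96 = -5*a^2 - 65*a + 7*m^3 + 12*m^2 + m*(-7*a^2 - 91*a - 289) - 210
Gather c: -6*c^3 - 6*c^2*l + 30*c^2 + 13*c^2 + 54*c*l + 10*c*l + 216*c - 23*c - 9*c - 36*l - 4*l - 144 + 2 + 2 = -6*c^3 + c^2*(43 - 6*l) + c*(64*l + 184) - 40*l - 140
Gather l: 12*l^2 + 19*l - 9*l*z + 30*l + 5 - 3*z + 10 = 12*l^2 + l*(49 - 9*z) - 3*z + 15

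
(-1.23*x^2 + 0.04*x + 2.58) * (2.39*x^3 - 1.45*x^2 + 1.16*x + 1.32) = -2.9397*x^5 + 1.8791*x^4 + 4.6814*x^3 - 5.3182*x^2 + 3.0456*x + 3.4056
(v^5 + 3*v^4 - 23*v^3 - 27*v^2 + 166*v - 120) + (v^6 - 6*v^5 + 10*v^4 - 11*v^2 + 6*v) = v^6 - 5*v^5 + 13*v^4 - 23*v^3 - 38*v^2 + 172*v - 120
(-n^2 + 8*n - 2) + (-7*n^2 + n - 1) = -8*n^2 + 9*n - 3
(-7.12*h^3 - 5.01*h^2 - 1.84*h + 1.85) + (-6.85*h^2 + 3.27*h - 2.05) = -7.12*h^3 - 11.86*h^2 + 1.43*h - 0.2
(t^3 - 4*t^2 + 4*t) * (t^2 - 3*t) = t^5 - 7*t^4 + 16*t^3 - 12*t^2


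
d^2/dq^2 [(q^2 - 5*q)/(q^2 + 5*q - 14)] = 4*(-5*q^3 + 21*q^2 - 105*q - 77)/(q^6 + 15*q^5 + 33*q^4 - 295*q^3 - 462*q^2 + 2940*q - 2744)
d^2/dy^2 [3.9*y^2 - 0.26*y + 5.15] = 7.80000000000000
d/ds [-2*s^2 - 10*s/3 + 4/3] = -4*s - 10/3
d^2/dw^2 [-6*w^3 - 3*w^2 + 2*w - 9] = -36*w - 6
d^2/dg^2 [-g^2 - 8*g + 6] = -2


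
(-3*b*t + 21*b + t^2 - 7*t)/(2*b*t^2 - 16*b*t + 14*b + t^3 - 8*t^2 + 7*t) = (-3*b + t)/(2*b*t - 2*b + t^2 - t)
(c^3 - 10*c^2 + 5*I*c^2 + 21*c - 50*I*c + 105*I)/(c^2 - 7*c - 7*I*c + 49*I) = (c^2 + c*(-3 + 5*I) - 15*I)/(c - 7*I)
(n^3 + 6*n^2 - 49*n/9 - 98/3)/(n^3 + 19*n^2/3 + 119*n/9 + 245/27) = 3*(3*n^2 + 11*n - 42)/(9*n^2 + 36*n + 35)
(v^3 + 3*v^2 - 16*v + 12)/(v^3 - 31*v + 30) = (v - 2)/(v - 5)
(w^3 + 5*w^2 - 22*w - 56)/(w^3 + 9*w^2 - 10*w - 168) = (w + 2)/(w + 6)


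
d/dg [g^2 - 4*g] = 2*g - 4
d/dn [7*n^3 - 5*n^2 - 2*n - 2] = 21*n^2 - 10*n - 2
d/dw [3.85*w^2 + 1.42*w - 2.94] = 7.7*w + 1.42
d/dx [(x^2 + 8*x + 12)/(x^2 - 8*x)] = 8*(-2*x^2 - 3*x + 12)/(x^2*(x^2 - 16*x + 64))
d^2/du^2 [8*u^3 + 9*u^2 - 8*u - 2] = 48*u + 18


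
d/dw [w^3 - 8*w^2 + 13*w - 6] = 3*w^2 - 16*w + 13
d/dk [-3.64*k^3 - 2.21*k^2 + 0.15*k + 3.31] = -10.92*k^2 - 4.42*k + 0.15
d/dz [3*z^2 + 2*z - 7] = 6*z + 2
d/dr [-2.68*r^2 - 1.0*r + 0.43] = -5.36*r - 1.0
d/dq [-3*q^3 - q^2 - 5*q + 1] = -9*q^2 - 2*q - 5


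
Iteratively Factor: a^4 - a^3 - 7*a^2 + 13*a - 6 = (a - 1)*(a^3 - 7*a + 6) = (a - 2)*(a - 1)*(a^2 + 2*a - 3) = (a - 2)*(a - 1)^2*(a + 3)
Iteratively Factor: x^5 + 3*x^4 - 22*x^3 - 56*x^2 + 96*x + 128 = (x - 4)*(x^4 + 7*x^3 + 6*x^2 - 32*x - 32) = (x - 4)*(x + 4)*(x^3 + 3*x^2 - 6*x - 8) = (x - 4)*(x + 4)^2*(x^2 - x - 2) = (x - 4)*(x - 2)*(x + 4)^2*(x + 1)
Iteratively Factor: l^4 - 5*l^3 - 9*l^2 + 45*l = (l + 3)*(l^3 - 8*l^2 + 15*l) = l*(l + 3)*(l^2 - 8*l + 15) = l*(l - 5)*(l + 3)*(l - 3)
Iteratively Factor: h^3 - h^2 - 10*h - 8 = (h + 2)*(h^2 - 3*h - 4) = (h - 4)*(h + 2)*(h + 1)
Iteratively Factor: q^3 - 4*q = (q - 2)*(q^2 + 2*q) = (q - 2)*(q + 2)*(q)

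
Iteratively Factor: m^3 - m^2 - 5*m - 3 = (m + 1)*(m^2 - 2*m - 3) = (m - 3)*(m + 1)*(m + 1)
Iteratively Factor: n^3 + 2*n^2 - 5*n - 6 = (n + 3)*(n^2 - n - 2) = (n - 2)*(n + 3)*(n + 1)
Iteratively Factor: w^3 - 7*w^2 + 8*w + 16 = (w - 4)*(w^2 - 3*w - 4) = (w - 4)^2*(w + 1)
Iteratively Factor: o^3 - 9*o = (o - 3)*(o^2 + 3*o) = (o - 3)*(o + 3)*(o)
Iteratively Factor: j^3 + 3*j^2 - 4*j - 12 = (j + 2)*(j^2 + j - 6) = (j + 2)*(j + 3)*(j - 2)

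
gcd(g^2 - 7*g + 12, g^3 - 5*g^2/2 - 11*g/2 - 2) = g - 4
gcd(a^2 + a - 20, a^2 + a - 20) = a^2 + a - 20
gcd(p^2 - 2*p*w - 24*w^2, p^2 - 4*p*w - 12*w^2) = p - 6*w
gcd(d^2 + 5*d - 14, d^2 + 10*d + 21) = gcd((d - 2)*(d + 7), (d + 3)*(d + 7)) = d + 7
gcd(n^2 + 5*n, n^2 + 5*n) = n^2 + 5*n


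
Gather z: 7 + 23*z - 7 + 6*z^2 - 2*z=6*z^2 + 21*z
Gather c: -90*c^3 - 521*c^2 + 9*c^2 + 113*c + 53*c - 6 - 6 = -90*c^3 - 512*c^2 + 166*c - 12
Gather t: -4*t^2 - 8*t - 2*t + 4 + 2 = -4*t^2 - 10*t + 6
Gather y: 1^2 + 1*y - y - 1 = 0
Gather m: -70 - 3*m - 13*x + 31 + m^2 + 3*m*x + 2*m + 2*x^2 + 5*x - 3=m^2 + m*(3*x - 1) + 2*x^2 - 8*x - 42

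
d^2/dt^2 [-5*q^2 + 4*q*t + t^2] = 2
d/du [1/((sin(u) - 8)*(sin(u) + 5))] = (3 - 2*sin(u))*cos(u)/((sin(u) - 8)^2*(sin(u) + 5)^2)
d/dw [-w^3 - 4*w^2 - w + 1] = -3*w^2 - 8*w - 1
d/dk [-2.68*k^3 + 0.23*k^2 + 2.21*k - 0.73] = -8.04*k^2 + 0.46*k + 2.21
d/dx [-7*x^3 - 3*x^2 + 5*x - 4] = -21*x^2 - 6*x + 5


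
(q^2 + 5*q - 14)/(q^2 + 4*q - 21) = (q - 2)/(q - 3)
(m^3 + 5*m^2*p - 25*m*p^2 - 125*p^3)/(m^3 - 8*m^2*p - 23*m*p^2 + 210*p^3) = (m^2 - 25*p^2)/(m^2 - 13*m*p + 42*p^2)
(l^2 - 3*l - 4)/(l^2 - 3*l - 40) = (-l^2 + 3*l + 4)/(-l^2 + 3*l + 40)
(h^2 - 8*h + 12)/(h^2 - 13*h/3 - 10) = 3*(h - 2)/(3*h + 5)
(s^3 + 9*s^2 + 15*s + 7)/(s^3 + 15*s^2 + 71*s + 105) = (s^2 + 2*s + 1)/(s^2 + 8*s + 15)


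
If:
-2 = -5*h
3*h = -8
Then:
No Solution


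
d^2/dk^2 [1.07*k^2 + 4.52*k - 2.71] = 2.14000000000000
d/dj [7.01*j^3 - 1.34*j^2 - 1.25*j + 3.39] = 21.03*j^2 - 2.68*j - 1.25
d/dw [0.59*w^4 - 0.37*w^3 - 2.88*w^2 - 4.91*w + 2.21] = 2.36*w^3 - 1.11*w^2 - 5.76*w - 4.91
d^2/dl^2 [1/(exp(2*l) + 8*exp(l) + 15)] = 4*(-(exp(l) + 2)*(exp(2*l) + 8*exp(l) + 15) + 2*(exp(l) + 4)^2*exp(l))*exp(l)/(exp(2*l) + 8*exp(l) + 15)^3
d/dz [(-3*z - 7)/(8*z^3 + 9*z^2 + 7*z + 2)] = (48*z^3 + 195*z^2 + 126*z + 43)/(64*z^6 + 144*z^5 + 193*z^4 + 158*z^3 + 85*z^2 + 28*z + 4)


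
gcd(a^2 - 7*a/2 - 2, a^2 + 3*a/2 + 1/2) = a + 1/2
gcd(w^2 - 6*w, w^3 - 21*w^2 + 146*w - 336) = w - 6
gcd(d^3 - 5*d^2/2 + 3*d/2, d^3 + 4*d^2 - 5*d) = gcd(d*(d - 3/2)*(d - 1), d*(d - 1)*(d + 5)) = d^2 - d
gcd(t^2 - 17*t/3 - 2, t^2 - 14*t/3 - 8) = t - 6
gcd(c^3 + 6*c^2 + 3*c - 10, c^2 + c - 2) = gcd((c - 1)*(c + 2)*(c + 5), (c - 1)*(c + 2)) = c^2 + c - 2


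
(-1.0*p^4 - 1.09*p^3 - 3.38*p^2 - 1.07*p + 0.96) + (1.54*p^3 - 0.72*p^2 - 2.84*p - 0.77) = -1.0*p^4 + 0.45*p^3 - 4.1*p^2 - 3.91*p + 0.19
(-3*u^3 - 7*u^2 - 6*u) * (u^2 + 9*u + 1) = -3*u^5 - 34*u^4 - 72*u^3 - 61*u^2 - 6*u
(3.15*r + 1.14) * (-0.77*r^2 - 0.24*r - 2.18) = -2.4255*r^3 - 1.6338*r^2 - 7.1406*r - 2.4852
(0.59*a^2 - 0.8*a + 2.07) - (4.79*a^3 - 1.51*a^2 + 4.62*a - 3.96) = -4.79*a^3 + 2.1*a^2 - 5.42*a + 6.03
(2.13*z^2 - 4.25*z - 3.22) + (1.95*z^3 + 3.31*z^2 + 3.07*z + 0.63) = 1.95*z^3 + 5.44*z^2 - 1.18*z - 2.59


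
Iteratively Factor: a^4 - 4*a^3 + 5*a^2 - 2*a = (a - 2)*(a^3 - 2*a^2 + a) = (a - 2)*(a - 1)*(a^2 - a) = a*(a - 2)*(a - 1)*(a - 1)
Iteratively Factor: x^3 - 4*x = (x)*(x^2 - 4) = x*(x + 2)*(x - 2)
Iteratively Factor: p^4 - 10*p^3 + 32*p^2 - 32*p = (p - 4)*(p^3 - 6*p^2 + 8*p) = (p - 4)*(p - 2)*(p^2 - 4*p) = (p - 4)^2*(p - 2)*(p)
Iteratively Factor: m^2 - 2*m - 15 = (m + 3)*(m - 5)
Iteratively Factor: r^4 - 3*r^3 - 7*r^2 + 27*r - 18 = (r - 3)*(r^3 - 7*r + 6) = (r - 3)*(r + 3)*(r^2 - 3*r + 2) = (r - 3)*(r - 1)*(r + 3)*(r - 2)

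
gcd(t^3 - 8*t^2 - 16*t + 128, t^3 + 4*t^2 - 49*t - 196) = t + 4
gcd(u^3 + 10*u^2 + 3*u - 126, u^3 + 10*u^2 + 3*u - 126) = u^3 + 10*u^2 + 3*u - 126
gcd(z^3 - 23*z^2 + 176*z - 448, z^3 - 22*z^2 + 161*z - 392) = z^2 - 15*z + 56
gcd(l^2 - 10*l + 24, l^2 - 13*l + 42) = l - 6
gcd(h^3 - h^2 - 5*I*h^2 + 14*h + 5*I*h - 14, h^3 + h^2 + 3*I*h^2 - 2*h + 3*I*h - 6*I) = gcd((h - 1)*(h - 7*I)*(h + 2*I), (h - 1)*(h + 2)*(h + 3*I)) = h - 1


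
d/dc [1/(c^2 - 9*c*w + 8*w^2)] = (-2*c + 9*w)/(c^2 - 9*c*w + 8*w^2)^2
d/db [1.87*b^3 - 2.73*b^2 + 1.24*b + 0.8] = 5.61*b^2 - 5.46*b + 1.24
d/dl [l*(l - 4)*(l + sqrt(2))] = l*(l - 4) + l*(l + sqrt(2)) + (l - 4)*(l + sqrt(2))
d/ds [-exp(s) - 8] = -exp(s)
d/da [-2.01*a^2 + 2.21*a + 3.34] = 2.21 - 4.02*a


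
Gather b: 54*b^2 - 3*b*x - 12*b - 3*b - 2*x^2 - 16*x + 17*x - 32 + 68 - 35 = 54*b^2 + b*(-3*x - 15) - 2*x^2 + x + 1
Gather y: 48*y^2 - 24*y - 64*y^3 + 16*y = -64*y^3 + 48*y^2 - 8*y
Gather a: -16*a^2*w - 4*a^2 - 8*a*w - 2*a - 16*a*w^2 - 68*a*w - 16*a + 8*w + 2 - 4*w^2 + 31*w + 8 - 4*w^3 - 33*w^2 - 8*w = a^2*(-16*w - 4) + a*(-16*w^2 - 76*w - 18) - 4*w^3 - 37*w^2 + 31*w + 10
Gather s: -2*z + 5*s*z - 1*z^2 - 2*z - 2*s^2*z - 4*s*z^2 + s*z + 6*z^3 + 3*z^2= -2*s^2*z + s*(-4*z^2 + 6*z) + 6*z^3 + 2*z^2 - 4*z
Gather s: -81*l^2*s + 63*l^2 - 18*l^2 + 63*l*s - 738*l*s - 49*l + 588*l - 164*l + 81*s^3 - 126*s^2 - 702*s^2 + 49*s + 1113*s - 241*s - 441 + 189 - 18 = 45*l^2 + 375*l + 81*s^3 - 828*s^2 + s*(-81*l^2 - 675*l + 921) - 270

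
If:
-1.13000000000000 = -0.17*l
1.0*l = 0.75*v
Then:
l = 6.65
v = 8.86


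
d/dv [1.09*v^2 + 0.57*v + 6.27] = 2.18*v + 0.57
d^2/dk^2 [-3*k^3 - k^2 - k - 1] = -18*k - 2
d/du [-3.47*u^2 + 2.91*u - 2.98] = 2.91 - 6.94*u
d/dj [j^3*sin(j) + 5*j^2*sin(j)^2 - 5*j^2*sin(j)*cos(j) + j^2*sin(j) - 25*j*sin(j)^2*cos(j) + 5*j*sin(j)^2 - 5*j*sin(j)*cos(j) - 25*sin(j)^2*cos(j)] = j^3*cos(j) + 3*j^2*sin(j) + j^2*cos(j) - 5*sqrt(2)*j^2*cos(2*j + pi/4) + 33*j*sin(j)/4 - 75*j*sin(3*j)/4 - 10*j*cos(2*j) + 5*j + 25*sin(j)/4 - 75*sin(3*j)/4 - 5*sqrt(2)*sin(2*j + pi/4)/2 - 25*cos(j)/4 + 25*cos(3*j)/4 + 5/2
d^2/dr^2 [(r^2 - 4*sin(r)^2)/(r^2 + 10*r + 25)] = (16*r^2*sin(r)^2 - 8*r^2 + 160*r*sin(r)^2 + 16*r*sin(2*r) - 100*r + 376*sin(r)^2 + 80*sin(2*r) - 150)/(r^4 + 20*r^3 + 150*r^2 + 500*r + 625)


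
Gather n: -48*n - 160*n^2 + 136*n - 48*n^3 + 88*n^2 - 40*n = -48*n^3 - 72*n^2 + 48*n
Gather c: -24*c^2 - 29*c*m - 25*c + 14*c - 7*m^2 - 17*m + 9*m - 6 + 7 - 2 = -24*c^2 + c*(-29*m - 11) - 7*m^2 - 8*m - 1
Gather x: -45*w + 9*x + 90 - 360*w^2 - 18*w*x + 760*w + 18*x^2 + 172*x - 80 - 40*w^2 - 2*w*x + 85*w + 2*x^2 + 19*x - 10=-400*w^2 + 800*w + 20*x^2 + x*(200 - 20*w)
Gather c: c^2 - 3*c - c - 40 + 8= c^2 - 4*c - 32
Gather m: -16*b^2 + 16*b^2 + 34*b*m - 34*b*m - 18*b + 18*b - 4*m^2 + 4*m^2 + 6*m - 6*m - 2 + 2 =0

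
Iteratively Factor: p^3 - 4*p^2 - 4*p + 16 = (p + 2)*(p^2 - 6*p + 8) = (p - 4)*(p + 2)*(p - 2)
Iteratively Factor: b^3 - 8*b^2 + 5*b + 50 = (b + 2)*(b^2 - 10*b + 25) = (b - 5)*(b + 2)*(b - 5)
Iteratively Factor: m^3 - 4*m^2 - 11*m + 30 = (m + 3)*(m^2 - 7*m + 10) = (m - 2)*(m + 3)*(m - 5)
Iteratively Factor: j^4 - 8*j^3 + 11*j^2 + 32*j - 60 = (j - 5)*(j^3 - 3*j^2 - 4*j + 12) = (j - 5)*(j - 2)*(j^2 - j - 6) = (j - 5)*(j - 2)*(j + 2)*(j - 3)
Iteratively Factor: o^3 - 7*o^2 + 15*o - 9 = (o - 1)*(o^2 - 6*o + 9) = (o - 3)*(o - 1)*(o - 3)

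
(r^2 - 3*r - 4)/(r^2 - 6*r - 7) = (r - 4)/(r - 7)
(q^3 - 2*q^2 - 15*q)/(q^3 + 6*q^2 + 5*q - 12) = q*(q - 5)/(q^2 + 3*q - 4)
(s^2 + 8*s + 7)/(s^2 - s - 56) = (s + 1)/(s - 8)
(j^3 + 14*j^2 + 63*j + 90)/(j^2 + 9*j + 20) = (j^2 + 9*j + 18)/(j + 4)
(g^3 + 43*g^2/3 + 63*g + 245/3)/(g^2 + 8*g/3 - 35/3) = (3*g^2 + 28*g + 49)/(3*g - 7)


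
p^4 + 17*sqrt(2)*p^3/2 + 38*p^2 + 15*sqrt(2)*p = p*(p + sqrt(2)/2)*(p + 3*sqrt(2))*(p + 5*sqrt(2))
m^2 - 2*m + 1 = (m - 1)^2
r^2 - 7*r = r*(r - 7)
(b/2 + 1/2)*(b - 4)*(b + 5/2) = b^3/2 - b^2/4 - 23*b/4 - 5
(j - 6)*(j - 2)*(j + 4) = j^3 - 4*j^2 - 20*j + 48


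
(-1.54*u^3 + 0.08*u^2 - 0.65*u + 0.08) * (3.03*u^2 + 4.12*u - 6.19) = -4.6662*u^5 - 6.1024*u^4 + 7.8927*u^3 - 2.9308*u^2 + 4.3531*u - 0.4952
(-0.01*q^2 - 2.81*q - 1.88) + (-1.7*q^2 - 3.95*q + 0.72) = -1.71*q^2 - 6.76*q - 1.16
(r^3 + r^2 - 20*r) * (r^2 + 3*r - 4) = r^5 + 4*r^4 - 21*r^3 - 64*r^2 + 80*r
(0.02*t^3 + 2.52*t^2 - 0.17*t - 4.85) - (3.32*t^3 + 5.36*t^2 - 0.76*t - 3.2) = -3.3*t^3 - 2.84*t^2 + 0.59*t - 1.65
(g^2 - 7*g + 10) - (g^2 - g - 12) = 22 - 6*g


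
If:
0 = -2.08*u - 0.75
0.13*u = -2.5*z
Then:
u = -0.36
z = 0.02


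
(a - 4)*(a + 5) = a^2 + a - 20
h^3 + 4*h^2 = h^2*(h + 4)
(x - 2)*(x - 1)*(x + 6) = x^3 + 3*x^2 - 16*x + 12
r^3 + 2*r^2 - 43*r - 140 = (r - 7)*(r + 4)*(r + 5)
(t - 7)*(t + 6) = t^2 - t - 42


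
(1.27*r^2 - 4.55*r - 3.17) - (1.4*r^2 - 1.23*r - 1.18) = -0.13*r^2 - 3.32*r - 1.99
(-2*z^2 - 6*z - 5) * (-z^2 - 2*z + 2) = 2*z^4 + 10*z^3 + 13*z^2 - 2*z - 10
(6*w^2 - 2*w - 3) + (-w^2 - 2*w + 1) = 5*w^2 - 4*w - 2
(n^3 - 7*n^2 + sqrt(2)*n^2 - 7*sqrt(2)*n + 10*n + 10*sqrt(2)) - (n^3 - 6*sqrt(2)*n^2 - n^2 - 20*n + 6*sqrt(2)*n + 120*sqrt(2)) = -6*n^2 + 7*sqrt(2)*n^2 - 13*sqrt(2)*n + 30*n - 110*sqrt(2)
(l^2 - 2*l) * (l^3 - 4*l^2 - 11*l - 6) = l^5 - 6*l^4 - 3*l^3 + 16*l^2 + 12*l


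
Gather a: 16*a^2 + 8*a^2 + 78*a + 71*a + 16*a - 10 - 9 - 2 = 24*a^2 + 165*a - 21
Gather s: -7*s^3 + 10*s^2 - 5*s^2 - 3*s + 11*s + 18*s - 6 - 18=-7*s^3 + 5*s^2 + 26*s - 24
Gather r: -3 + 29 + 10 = 36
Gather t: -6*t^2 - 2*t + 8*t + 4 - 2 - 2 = -6*t^2 + 6*t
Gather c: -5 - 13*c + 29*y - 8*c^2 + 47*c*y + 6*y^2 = -8*c^2 + c*(47*y - 13) + 6*y^2 + 29*y - 5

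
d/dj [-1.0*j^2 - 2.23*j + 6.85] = -2.0*j - 2.23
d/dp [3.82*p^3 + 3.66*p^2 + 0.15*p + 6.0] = 11.46*p^2 + 7.32*p + 0.15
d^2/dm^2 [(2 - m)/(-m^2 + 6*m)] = 2*(m*(8 - 3*m)*(m - 6) + 4*(m - 3)^2*(m - 2))/(m^3*(m - 6)^3)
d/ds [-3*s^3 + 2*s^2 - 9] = s*(4 - 9*s)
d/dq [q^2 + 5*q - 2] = 2*q + 5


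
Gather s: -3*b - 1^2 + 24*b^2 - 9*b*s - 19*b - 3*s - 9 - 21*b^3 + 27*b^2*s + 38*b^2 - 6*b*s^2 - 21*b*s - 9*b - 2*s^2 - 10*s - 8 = -21*b^3 + 62*b^2 - 31*b + s^2*(-6*b - 2) + s*(27*b^2 - 30*b - 13) - 18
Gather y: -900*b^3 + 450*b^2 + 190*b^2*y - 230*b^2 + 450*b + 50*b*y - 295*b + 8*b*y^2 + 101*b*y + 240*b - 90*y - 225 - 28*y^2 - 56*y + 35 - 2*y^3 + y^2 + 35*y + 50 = -900*b^3 + 220*b^2 + 395*b - 2*y^3 + y^2*(8*b - 27) + y*(190*b^2 + 151*b - 111) - 140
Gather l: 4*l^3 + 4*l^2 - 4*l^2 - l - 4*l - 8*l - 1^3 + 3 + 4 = 4*l^3 - 13*l + 6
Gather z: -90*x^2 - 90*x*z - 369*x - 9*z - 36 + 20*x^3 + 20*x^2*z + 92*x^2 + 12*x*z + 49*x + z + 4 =20*x^3 + 2*x^2 - 320*x + z*(20*x^2 - 78*x - 8) - 32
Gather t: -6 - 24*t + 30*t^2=30*t^2 - 24*t - 6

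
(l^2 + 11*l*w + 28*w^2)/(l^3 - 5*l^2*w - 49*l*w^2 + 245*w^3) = (l + 4*w)/(l^2 - 12*l*w + 35*w^2)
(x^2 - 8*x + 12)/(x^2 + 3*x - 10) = (x - 6)/(x + 5)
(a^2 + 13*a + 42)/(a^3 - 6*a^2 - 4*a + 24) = (a^2 + 13*a + 42)/(a^3 - 6*a^2 - 4*a + 24)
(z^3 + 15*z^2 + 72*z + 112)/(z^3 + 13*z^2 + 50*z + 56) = (z + 4)/(z + 2)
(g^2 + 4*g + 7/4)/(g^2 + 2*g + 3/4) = (2*g + 7)/(2*g + 3)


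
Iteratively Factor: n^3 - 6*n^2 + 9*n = (n - 3)*(n^2 - 3*n) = (n - 3)^2*(n)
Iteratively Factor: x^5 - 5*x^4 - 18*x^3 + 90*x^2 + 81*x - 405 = (x + 3)*(x^4 - 8*x^3 + 6*x^2 + 72*x - 135) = (x - 3)*(x + 3)*(x^3 - 5*x^2 - 9*x + 45) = (x - 3)^2*(x + 3)*(x^2 - 2*x - 15) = (x - 3)^2*(x + 3)^2*(x - 5)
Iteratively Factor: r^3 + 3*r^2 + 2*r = (r + 2)*(r^2 + r) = r*(r + 2)*(r + 1)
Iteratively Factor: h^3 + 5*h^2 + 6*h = (h + 2)*(h^2 + 3*h) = h*(h + 2)*(h + 3)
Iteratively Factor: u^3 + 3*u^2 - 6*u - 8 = (u + 4)*(u^2 - u - 2) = (u + 1)*(u + 4)*(u - 2)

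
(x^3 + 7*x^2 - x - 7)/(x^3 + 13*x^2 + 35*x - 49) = (x + 1)/(x + 7)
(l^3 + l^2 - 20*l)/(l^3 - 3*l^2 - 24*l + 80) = l/(l - 4)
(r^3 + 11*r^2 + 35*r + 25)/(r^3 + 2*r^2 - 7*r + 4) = (r^3 + 11*r^2 + 35*r + 25)/(r^3 + 2*r^2 - 7*r + 4)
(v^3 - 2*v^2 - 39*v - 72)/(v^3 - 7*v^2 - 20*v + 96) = (v^2 + 6*v + 9)/(v^2 + v - 12)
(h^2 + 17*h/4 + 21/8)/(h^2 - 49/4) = (4*h + 3)/(2*(2*h - 7))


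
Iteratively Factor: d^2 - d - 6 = (d - 3)*(d + 2)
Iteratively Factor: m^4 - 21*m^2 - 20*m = (m - 5)*(m^3 + 5*m^2 + 4*m) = (m - 5)*(m + 4)*(m^2 + m) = m*(m - 5)*(m + 4)*(m + 1)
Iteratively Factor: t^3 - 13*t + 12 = (t - 1)*(t^2 + t - 12) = (t - 1)*(t + 4)*(t - 3)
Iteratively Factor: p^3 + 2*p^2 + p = (p)*(p^2 + 2*p + 1) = p*(p + 1)*(p + 1)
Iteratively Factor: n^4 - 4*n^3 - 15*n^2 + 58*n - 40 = (n - 2)*(n^3 - 2*n^2 - 19*n + 20) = (n - 2)*(n - 1)*(n^2 - n - 20) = (n - 2)*(n - 1)*(n + 4)*(n - 5)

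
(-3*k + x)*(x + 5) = -3*k*x - 15*k + x^2 + 5*x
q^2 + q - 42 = (q - 6)*(q + 7)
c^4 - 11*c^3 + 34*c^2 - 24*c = c*(c - 6)*(c - 4)*(c - 1)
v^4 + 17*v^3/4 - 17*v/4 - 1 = (v - 1)*(v + 1/4)*(v + 1)*(v + 4)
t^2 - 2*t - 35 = (t - 7)*(t + 5)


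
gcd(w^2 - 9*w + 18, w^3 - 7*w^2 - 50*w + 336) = w - 6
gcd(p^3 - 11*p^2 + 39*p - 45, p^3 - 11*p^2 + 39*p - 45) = p^3 - 11*p^2 + 39*p - 45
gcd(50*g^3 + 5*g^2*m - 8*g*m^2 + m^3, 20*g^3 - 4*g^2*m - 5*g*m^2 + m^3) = 10*g^2 + 3*g*m - m^2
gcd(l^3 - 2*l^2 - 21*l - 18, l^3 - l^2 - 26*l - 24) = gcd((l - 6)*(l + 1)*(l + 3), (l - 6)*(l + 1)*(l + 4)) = l^2 - 5*l - 6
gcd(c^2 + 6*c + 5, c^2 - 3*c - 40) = c + 5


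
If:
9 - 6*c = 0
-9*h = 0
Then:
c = 3/2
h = 0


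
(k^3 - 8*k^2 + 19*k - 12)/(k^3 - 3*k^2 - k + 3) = (k - 4)/(k + 1)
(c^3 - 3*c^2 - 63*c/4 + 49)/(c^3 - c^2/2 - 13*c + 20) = (4*c^2 - 28*c + 49)/(2*(2*c^2 - 9*c + 10))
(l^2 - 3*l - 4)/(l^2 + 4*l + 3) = (l - 4)/(l + 3)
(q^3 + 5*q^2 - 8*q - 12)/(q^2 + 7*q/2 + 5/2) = 2*(q^2 + 4*q - 12)/(2*q + 5)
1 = 1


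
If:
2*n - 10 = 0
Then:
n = 5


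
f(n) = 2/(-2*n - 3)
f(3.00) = -0.22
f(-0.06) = -0.69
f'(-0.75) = 1.78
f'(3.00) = 0.05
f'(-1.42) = 156.25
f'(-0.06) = 0.48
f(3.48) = -0.20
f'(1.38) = 0.12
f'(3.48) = 0.04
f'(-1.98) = 4.34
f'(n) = 4/(-2*n - 3)^2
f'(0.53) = 0.24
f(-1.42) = -12.50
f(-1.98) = 2.08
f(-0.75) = -1.33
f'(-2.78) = 0.61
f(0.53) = -0.49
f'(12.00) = 0.01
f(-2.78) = 0.78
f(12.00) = -0.07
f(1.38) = -0.35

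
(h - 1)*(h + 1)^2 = h^3 + h^2 - h - 1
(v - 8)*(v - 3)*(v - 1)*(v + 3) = v^4 - 9*v^3 - v^2 + 81*v - 72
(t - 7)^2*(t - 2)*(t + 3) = t^4 - 13*t^3 + 29*t^2 + 133*t - 294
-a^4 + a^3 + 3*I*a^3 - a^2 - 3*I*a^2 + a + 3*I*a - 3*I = (a - 3*I)*(a + I)*(I*a + 1)*(I*a - I)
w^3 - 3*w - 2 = (w - 2)*(w + 1)^2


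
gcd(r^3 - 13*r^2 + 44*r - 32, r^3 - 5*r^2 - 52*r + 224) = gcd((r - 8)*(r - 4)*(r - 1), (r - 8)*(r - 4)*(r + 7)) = r^2 - 12*r + 32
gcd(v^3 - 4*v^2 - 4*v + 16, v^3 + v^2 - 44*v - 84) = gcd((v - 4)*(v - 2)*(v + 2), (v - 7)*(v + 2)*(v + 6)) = v + 2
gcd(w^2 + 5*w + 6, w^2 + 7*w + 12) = w + 3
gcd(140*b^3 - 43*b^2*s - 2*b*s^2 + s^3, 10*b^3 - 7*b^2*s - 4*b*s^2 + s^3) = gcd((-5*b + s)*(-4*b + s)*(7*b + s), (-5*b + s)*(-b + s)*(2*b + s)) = -5*b + s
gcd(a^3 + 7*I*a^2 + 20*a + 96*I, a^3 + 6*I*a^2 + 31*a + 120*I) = a^2 + 11*I*a - 24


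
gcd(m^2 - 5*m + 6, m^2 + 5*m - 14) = m - 2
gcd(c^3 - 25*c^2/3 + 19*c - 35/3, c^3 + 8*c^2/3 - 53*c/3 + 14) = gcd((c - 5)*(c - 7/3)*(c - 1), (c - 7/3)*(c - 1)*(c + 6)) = c^2 - 10*c/3 + 7/3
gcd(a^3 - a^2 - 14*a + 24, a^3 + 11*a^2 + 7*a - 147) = a - 3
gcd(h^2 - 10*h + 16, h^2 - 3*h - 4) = 1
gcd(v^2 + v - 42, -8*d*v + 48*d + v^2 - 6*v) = v - 6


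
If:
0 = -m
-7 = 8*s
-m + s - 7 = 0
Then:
No Solution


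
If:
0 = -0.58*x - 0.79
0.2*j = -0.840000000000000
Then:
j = -4.20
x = -1.36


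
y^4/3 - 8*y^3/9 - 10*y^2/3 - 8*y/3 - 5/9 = (y/3 + 1/3)*(y - 5)*(y + 1/3)*(y + 1)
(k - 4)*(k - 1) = k^2 - 5*k + 4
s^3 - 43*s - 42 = (s - 7)*(s + 1)*(s + 6)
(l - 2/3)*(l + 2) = l^2 + 4*l/3 - 4/3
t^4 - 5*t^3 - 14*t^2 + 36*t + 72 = (t - 6)*(t - 3)*(t + 2)^2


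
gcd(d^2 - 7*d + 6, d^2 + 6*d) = 1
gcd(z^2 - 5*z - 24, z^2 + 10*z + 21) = z + 3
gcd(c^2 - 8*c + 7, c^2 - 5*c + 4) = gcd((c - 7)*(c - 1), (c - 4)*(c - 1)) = c - 1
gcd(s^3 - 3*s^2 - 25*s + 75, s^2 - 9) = s - 3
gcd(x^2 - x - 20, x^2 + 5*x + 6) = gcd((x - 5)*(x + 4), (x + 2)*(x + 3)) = 1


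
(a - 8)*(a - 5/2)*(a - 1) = a^3 - 23*a^2/2 + 61*a/2 - 20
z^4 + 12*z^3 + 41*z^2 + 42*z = z*(z + 2)*(z + 3)*(z + 7)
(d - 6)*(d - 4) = d^2 - 10*d + 24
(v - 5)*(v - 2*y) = v^2 - 2*v*y - 5*v + 10*y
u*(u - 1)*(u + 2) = u^3 + u^2 - 2*u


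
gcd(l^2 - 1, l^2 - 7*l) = 1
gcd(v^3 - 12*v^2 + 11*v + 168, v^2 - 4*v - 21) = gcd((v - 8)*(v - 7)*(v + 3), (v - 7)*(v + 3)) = v^2 - 4*v - 21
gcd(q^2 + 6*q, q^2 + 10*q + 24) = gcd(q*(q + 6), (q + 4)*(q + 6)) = q + 6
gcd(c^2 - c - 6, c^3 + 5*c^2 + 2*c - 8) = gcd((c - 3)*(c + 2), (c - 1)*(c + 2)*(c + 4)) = c + 2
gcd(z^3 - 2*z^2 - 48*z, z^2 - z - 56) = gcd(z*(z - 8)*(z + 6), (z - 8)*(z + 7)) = z - 8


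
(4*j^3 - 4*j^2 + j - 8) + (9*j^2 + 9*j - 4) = 4*j^3 + 5*j^2 + 10*j - 12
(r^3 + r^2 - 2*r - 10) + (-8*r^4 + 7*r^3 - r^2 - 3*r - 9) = -8*r^4 + 8*r^3 - 5*r - 19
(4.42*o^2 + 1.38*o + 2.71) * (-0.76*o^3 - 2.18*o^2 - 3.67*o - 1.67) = -3.3592*o^5 - 10.6844*o^4 - 21.2894*o^3 - 18.3538*o^2 - 12.2503*o - 4.5257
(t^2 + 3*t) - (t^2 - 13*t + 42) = 16*t - 42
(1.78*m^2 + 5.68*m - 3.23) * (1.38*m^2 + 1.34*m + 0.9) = 2.4564*m^4 + 10.2236*m^3 + 4.7558*m^2 + 0.7838*m - 2.907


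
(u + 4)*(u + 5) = u^2 + 9*u + 20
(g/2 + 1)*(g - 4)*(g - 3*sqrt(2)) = g^3/2 - 3*sqrt(2)*g^2/2 - g^2 - 4*g + 3*sqrt(2)*g + 12*sqrt(2)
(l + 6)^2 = l^2 + 12*l + 36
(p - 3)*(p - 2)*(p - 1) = p^3 - 6*p^2 + 11*p - 6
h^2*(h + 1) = h^3 + h^2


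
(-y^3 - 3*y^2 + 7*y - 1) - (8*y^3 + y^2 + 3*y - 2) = -9*y^3 - 4*y^2 + 4*y + 1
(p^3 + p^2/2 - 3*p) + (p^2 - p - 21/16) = p^3 + 3*p^2/2 - 4*p - 21/16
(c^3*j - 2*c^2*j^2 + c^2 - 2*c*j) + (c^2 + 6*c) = c^3*j - 2*c^2*j^2 + 2*c^2 - 2*c*j + 6*c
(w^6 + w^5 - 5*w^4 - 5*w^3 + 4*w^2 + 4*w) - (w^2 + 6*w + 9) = w^6 + w^5 - 5*w^4 - 5*w^3 + 3*w^2 - 2*w - 9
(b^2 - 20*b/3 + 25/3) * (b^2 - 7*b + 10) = b^4 - 41*b^3/3 + 65*b^2 - 125*b + 250/3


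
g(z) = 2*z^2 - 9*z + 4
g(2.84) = -5.43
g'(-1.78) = -16.12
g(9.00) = 85.00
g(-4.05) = 73.26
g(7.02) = 39.38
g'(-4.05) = -25.20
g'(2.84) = 2.36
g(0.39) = 0.79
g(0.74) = -1.56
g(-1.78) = 26.36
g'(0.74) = -6.04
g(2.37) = -6.10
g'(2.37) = 0.48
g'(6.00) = 15.00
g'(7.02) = 19.08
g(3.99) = -0.07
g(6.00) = 22.00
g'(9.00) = 27.00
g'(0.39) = -7.44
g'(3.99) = 6.96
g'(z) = 4*z - 9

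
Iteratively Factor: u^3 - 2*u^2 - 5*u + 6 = (u - 1)*(u^2 - u - 6) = (u - 1)*(u + 2)*(u - 3)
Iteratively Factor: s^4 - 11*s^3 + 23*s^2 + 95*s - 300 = (s + 3)*(s^3 - 14*s^2 + 65*s - 100) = (s - 4)*(s + 3)*(s^2 - 10*s + 25) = (s - 5)*(s - 4)*(s + 3)*(s - 5)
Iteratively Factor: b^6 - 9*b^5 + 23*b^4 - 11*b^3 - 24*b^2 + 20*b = (b)*(b^5 - 9*b^4 + 23*b^3 - 11*b^2 - 24*b + 20) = b*(b - 1)*(b^4 - 8*b^3 + 15*b^2 + 4*b - 20) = b*(b - 2)*(b - 1)*(b^3 - 6*b^2 + 3*b + 10) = b*(b - 2)*(b - 1)*(b + 1)*(b^2 - 7*b + 10) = b*(b - 2)^2*(b - 1)*(b + 1)*(b - 5)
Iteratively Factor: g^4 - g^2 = (g)*(g^3 - g) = g^2*(g^2 - 1) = g^2*(g + 1)*(g - 1)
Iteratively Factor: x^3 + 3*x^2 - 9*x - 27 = (x + 3)*(x^2 - 9) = (x + 3)^2*(x - 3)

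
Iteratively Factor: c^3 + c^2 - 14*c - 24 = (c + 3)*(c^2 - 2*c - 8) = (c + 2)*(c + 3)*(c - 4)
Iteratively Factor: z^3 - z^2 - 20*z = (z)*(z^2 - z - 20) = z*(z + 4)*(z - 5)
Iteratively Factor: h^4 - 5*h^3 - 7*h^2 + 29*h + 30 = (h - 3)*(h^3 - 2*h^2 - 13*h - 10) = (h - 5)*(h - 3)*(h^2 + 3*h + 2) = (h - 5)*(h - 3)*(h + 2)*(h + 1)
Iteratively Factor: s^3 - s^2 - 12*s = (s + 3)*(s^2 - 4*s) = s*(s + 3)*(s - 4)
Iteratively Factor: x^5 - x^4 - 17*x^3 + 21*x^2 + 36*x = (x - 3)*(x^4 + 2*x^3 - 11*x^2 - 12*x) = (x - 3)*(x + 4)*(x^3 - 2*x^2 - 3*x) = (x - 3)^2*(x + 4)*(x^2 + x) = (x - 3)^2*(x + 1)*(x + 4)*(x)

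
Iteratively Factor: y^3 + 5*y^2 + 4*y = (y + 1)*(y^2 + 4*y) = y*(y + 1)*(y + 4)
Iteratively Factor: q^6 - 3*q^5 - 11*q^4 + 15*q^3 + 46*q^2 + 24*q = (q - 3)*(q^5 - 11*q^3 - 18*q^2 - 8*q) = q*(q - 3)*(q^4 - 11*q^2 - 18*q - 8) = q*(q - 3)*(q + 2)*(q^3 - 2*q^2 - 7*q - 4) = q*(q - 3)*(q + 1)*(q + 2)*(q^2 - 3*q - 4) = q*(q - 3)*(q + 1)^2*(q + 2)*(q - 4)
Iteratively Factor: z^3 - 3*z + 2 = (z - 1)*(z^2 + z - 2) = (z - 1)*(z + 2)*(z - 1)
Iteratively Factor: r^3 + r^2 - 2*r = (r)*(r^2 + r - 2) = r*(r + 2)*(r - 1)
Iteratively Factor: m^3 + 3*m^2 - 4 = (m - 1)*(m^2 + 4*m + 4) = (m - 1)*(m + 2)*(m + 2)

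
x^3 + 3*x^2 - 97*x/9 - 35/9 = (x - 7/3)*(x + 1/3)*(x + 5)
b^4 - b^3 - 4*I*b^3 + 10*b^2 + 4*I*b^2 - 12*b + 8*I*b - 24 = (b - 2)*(b + 1)*(b - 6*I)*(b + 2*I)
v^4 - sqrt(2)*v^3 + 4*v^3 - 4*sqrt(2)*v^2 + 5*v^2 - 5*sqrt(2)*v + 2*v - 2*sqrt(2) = (v + 1)^2*(v + 2)*(v - sqrt(2))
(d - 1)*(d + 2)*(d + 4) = d^3 + 5*d^2 + 2*d - 8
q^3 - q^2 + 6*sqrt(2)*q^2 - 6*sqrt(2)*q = q*(q - 1)*(q + 6*sqrt(2))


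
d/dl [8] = 0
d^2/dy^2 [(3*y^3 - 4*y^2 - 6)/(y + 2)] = 2*(3*y^3 + 18*y^2 + 36*y - 22)/(y^3 + 6*y^2 + 12*y + 8)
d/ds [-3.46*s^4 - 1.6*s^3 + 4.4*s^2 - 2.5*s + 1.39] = -13.84*s^3 - 4.8*s^2 + 8.8*s - 2.5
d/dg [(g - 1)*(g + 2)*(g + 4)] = 3*g^2 + 10*g + 2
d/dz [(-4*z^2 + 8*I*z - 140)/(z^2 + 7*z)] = 4*(-z^2*(7 + 2*I) + 70*z + 245)/(z^2*(z^2 + 14*z + 49))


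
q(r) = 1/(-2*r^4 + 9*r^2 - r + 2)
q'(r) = (8*r^3 - 18*r + 1)/(-2*r^4 + 9*r^2 - r + 2)^2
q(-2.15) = 0.33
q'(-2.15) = -4.37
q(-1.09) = 0.09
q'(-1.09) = 0.09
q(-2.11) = 0.22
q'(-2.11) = -1.76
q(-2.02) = 0.13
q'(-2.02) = -0.52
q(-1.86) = 0.09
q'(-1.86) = -0.14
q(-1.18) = 0.08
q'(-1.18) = 0.06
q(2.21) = -0.25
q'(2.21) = 3.03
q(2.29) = -0.12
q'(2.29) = 0.85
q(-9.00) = 0.00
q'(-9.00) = 0.00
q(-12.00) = 0.00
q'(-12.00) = 0.00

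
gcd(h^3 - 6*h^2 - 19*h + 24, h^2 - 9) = h + 3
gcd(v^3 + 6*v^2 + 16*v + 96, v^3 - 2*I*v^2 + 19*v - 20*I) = v + 4*I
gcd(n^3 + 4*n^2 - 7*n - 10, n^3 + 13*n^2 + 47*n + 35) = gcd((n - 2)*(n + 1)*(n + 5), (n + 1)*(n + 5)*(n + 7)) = n^2 + 6*n + 5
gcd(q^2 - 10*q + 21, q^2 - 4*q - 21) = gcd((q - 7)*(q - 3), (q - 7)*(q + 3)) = q - 7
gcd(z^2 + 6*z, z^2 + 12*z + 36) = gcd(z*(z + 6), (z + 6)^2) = z + 6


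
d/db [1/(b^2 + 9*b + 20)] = (-2*b - 9)/(b^2 + 9*b + 20)^2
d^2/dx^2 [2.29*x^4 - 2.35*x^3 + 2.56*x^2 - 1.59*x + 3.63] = 27.48*x^2 - 14.1*x + 5.12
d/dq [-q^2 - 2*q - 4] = -2*q - 2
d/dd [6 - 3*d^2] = -6*d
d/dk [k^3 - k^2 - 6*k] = 3*k^2 - 2*k - 6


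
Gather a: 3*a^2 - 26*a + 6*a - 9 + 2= 3*a^2 - 20*a - 7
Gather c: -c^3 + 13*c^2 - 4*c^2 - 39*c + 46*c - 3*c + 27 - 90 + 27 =-c^3 + 9*c^2 + 4*c - 36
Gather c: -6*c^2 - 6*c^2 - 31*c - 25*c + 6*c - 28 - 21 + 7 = -12*c^2 - 50*c - 42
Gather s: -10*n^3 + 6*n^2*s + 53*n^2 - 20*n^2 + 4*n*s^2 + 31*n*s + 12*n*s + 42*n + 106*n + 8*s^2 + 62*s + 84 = -10*n^3 + 33*n^2 + 148*n + s^2*(4*n + 8) + s*(6*n^2 + 43*n + 62) + 84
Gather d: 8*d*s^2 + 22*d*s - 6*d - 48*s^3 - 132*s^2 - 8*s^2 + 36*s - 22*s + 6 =d*(8*s^2 + 22*s - 6) - 48*s^3 - 140*s^2 + 14*s + 6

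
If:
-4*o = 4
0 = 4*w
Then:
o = -1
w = 0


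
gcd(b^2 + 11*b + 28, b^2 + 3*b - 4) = b + 4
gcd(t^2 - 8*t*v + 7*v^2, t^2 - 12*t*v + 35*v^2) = t - 7*v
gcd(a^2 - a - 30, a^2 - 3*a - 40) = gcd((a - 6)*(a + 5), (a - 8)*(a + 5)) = a + 5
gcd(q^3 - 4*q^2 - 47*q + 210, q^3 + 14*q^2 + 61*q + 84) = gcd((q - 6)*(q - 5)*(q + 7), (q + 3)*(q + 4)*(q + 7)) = q + 7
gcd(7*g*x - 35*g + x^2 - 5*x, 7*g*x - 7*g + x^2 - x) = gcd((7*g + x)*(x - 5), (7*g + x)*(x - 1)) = 7*g + x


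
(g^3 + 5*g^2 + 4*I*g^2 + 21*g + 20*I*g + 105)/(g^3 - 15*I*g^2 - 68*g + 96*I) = (g^2 + g*(5 + 7*I) + 35*I)/(g^2 - 12*I*g - 32)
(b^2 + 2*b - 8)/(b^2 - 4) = (b + 4)/(b + 2)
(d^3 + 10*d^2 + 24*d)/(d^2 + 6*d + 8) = d*(d + 6)/(d + 2)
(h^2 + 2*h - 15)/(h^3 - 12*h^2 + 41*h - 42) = (h + 5)/(h^2 - 9*h + 14)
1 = 1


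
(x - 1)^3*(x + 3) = x^4 - 6*x^2 + 8*x - 3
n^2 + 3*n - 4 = (n - 1)*(n + 4)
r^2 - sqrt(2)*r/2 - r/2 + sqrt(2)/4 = (r - 1/2)*(r - sqrt(2)/2)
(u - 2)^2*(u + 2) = u^3 - 2*u^2 - 4*u + 8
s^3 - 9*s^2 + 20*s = s*(s - 5)*(s - 4)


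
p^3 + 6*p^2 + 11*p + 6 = (p + 1)*(p + 2)*(p + 3)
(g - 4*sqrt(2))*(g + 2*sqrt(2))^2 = g^3 - 24*g - 32*sqrt(2)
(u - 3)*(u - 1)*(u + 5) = u^3 + u^2 - 17*u + 15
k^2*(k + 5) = k^3 + 5*k^2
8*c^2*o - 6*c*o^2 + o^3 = o*(-4*c + o)*(-2*c + o)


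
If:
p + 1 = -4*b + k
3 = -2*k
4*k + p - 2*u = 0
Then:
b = -u/2 - 17/8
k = -3/2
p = 2*u + 6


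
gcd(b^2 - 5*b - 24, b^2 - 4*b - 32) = b - 8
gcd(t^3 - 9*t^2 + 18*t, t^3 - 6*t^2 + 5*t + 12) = t - 3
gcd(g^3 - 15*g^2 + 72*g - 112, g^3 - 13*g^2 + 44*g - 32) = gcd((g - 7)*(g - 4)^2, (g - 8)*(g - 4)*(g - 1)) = g - 4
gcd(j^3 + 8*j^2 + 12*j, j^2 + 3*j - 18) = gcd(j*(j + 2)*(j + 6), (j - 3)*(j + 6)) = j + 6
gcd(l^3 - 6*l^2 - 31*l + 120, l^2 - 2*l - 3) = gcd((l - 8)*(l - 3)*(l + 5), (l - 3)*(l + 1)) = l - 3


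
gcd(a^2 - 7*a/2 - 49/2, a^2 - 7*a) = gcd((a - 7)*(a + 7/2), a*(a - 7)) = a - 7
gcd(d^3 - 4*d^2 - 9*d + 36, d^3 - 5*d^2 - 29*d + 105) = d - 3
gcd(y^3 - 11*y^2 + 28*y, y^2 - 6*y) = y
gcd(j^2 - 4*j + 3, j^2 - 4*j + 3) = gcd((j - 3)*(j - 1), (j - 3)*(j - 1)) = j^2 - 4*j + 3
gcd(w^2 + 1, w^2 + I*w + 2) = w - I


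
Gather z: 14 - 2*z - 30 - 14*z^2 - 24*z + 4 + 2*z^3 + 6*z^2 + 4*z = 2*z^3 - 8*z^2 - 22*z - 12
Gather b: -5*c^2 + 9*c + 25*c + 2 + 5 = -5*c^2 + 34*c + 7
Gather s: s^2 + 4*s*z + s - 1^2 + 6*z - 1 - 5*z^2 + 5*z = s^2 + s*(4*z + 1) - 5*z^2 + 11*z - 2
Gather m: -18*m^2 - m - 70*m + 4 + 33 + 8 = -18*m^2 - 71*m + 45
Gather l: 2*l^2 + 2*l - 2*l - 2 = 2*l^2 - 2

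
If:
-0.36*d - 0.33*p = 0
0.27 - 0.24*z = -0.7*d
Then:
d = 0.342857142857143*z - 0.385714285714286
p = 0.420779220779221 - 0.374025974025974*z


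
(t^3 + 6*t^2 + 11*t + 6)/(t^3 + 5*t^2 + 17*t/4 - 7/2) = 4*(t^2 + 4*t + 3)/(4*t^2 + 12*t - 7)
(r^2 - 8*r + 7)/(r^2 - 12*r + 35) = (r - 1)/(r - 5)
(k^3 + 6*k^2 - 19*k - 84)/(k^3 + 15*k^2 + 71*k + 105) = (k - 4)/(k + 5)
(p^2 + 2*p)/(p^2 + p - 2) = p/(p - 1)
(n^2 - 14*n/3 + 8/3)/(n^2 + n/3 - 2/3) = (n - 4)/(n + 1)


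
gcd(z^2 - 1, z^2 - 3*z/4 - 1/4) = z - 1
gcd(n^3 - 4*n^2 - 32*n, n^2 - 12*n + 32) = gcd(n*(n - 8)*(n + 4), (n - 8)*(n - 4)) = n - 8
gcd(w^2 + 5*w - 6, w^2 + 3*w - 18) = w + 6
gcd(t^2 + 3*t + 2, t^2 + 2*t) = t + 2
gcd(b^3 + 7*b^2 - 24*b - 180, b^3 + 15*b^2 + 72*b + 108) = b^2 + 12*b + 36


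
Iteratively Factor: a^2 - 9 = (a + 3)*(a - 3)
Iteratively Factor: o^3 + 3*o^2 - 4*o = (o - 1)*(o^2 + 4*o) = (o - 1)*(o + 4)*(o)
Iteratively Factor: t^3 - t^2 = (t)*(t^2 - t) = t*(t - 1)*(t)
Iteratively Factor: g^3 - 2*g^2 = (g)*(g^2 - 2*g) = g*(g - 2)*(g)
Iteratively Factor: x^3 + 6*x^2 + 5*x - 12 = (x + 3)*(x^2 + 3*x - 4) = (x + 3)*(x + 4)*(x - 1)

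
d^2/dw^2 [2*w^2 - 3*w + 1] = 4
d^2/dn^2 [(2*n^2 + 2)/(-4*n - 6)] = -26/(8*n^3 + 36*n^2 + 54*n + 27)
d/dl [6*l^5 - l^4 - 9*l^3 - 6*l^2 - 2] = l*(30*l^3 - 4*l^2 - 27*l - 12)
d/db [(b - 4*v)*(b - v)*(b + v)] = 3*b^2 - 8*b*v - v^2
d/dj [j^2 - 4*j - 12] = 2*j - 4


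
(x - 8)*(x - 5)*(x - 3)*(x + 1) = x^4 - 15*x^3 + 63*x^2 - 41*x - 120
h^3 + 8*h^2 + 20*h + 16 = (h + 2)^2*(h + 4)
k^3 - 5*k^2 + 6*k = k*(k - 3)*(k - 2)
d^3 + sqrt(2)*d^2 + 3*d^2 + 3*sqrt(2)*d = d*(d + 3)*(d + sqrt(2))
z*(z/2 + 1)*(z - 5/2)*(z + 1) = z^4/2 + z^3/4 - 11*z^2/4 - 5*z/2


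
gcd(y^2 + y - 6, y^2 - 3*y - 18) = y + 3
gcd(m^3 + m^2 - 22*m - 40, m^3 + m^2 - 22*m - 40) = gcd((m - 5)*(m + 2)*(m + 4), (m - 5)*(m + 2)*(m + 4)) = m^3 + m^2 - 22*m - 40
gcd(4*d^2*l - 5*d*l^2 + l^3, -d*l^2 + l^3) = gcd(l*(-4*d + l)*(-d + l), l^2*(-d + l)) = d*l - l^2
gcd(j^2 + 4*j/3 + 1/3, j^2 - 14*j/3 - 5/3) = j + 1/3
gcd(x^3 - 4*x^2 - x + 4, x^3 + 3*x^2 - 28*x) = x - 4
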